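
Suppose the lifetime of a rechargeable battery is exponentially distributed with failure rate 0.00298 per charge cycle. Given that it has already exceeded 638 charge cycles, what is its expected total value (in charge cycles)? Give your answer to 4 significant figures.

By memorylessness, E[X | X > 638] = 638 + 1/λ = 638 + 335.57 = 973.57 charge cycles.

973.6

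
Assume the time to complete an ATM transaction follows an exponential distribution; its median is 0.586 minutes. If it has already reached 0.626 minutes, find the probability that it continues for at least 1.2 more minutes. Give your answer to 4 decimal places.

For an exponential, median = ln(2)/λ, so λ = ln 2 / 0.586 = 1.18285 per minute.
By the memoryless property, P(X > 0.626+1.2 | X > 0.626) = P(X > 1.2).
P(X > 1.2) = e^(−1.4194) ≈ 0.2419.

0.2419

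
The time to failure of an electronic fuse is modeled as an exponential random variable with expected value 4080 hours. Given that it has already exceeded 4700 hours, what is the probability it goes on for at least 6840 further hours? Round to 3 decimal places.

0.187

The rate is λ = 1/4080 = 0.000245098 per hour.
By the memoryless property, P(X > 4700+6840 | X > 4700) = P(X > 6840).
P(X > 6840) = e^(−1.6765) ≈ 0.187.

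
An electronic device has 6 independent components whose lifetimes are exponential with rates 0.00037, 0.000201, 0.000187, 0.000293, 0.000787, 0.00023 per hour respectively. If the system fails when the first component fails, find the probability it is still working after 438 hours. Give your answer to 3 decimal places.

0.404

The time to first failure is exponential with rate Σλ = 0.00037 + 0.000201 + 0.000187 + 0.000293 + 0.000787 + 0.00023 = 0.002068.
P(min > 438) = e^(−0.002068·438) = e^(−0.90578) ≈ 0.404.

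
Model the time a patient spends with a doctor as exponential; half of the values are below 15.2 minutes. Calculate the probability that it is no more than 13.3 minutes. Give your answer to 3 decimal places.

For an exponential, median = ln(2)/λ, so λ = ln 2 / 15.2 = 0.0456018 per minute.
P(X ≤ 13.3) = 1 − e^(−λ·13.3) = 1 − e^(−0.6065) ≈ 0.455.

0.455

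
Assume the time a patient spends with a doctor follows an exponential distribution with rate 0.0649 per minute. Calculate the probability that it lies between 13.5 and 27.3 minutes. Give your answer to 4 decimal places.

P(13.5 < X < 27.3) = e^(−λ·13.5) − e^(−λ·27.3) = 0.41638 − 0.17003 ≈ 0.2464.

0.2464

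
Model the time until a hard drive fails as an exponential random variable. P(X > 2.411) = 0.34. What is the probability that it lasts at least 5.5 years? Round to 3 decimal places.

0.085

e^(−λ·2.411) = 0.34 ⇒ λ = −ln(0.34)/2.411 = 0.447453.
P(X > 5.5) = e^(−0.447453·5.5) = e^(−2.461) ≈ 0.085.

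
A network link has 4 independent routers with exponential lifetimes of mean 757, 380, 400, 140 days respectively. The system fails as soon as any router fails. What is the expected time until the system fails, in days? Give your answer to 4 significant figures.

The first failure time is exponential with rate Σλ_i = 1/757 + 1/380 + 1/400 + 1/140 = 0.0135954 per day.
E[min] = 1/Σλ = 1/0.0135954 = 73.5541 days.

73.55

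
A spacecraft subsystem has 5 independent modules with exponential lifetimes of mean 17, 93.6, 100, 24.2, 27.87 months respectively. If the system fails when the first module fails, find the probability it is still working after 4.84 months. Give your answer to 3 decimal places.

0.468

The first failure time is exponential with rate Σλ_i = 1/17 + 1/93.6 + 1/100 + 1/24.2 + 1/27.87 = 0.15671 per month.
P(min > 4.84) = e^(−0.15671·4.84) = e^(−0.75848) ≈ 0.468.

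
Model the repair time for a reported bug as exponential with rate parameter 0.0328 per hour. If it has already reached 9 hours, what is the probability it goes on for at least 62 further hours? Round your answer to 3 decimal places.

0.131

The exponential is memoryless, so the remaining time is again Exp(λ): the condition X > 9 is irrelevant.
P(X > 62) = e^(−2.0336) ≈ 0.131.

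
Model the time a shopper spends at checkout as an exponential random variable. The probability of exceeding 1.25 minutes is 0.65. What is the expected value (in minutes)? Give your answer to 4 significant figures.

2.902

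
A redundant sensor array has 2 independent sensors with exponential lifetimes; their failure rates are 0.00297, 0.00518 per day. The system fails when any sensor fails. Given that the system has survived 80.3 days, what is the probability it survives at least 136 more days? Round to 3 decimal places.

0.330

Time to first failure ~ Exp(Σλ) with Σλ = 0.00815.
By memorylessness, P(T > 80.3+136 | T > 80.3) = P(T > 136) = e^(−0.00815·136) ≈ 0.330.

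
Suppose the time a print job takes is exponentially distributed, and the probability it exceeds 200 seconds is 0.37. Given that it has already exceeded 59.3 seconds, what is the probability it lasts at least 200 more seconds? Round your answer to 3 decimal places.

0.370

From e^(−λ·200) = 0.37, λ = −ln(0.37)/200 = 0.00497126.
Memoryless: P(X > 59.3+200 | X > 59.3) = P(X > 200) = e^(−0.00497126·200) ≈ 0.370.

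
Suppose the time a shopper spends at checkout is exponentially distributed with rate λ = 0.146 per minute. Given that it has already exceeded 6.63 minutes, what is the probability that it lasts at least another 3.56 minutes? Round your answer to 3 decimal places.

0.595

The exponential is memoryless, so the remaining time is again Exp(λ): the condition X > 6.63 is irrelevant.
P(X > 3.56) = e^(−0.51976) ≈ 0.595.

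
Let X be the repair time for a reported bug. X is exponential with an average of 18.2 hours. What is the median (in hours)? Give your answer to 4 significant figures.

The rate is λ = 1/18.2 = 0.0549451 per hour.
Set 1 − e^(−λt) = 0.5, so t = −ln(0.5)/λ = 0.69315/0.0549451 ≈ 12.6153 hours.

12.62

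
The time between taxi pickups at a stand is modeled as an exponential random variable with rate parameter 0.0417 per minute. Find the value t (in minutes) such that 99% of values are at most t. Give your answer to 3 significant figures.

Set 1 − e^(−λt) = 0.99, so t = −ln(0.01)/λ = 4.6052/0.0417 ≈ 110.436 minutes.

110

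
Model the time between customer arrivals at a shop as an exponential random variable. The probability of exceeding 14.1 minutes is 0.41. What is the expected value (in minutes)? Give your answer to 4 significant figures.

15.81

e^(−λ·14.1) = 0.41 ⇒ λ = −ln(0.41)/14.1 = 0.0632339.
Mean = 1/λ = 15.8143 minutes.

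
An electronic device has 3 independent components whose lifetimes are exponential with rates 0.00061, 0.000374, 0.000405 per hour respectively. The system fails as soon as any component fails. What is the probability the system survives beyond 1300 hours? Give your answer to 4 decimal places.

The time to first failure is exponential with rate Σλ = 0.00061 + 0.000374 + 0.000405 = 0.001389.
P(min > 1300) = e^(−0.001389·1300) = e^(−1.8057) ≈ 0.1644.

0.1644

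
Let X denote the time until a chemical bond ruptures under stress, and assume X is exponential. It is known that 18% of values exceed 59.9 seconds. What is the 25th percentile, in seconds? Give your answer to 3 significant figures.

10.0

e^(−λ·59.9) = 0.18 ⇒ λ = −ln(0.18)/59.9 = 0.0286277.
25th percentile: 1 − e^(−λt) = 0.25, t = −ln(0.75)/λ = 10.0491 seconds.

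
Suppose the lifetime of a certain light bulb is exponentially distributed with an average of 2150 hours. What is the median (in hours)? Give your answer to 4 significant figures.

The rate is λ = 1/2150 = 0.000465116 per hour.
Set 1 − e^(−λt) = 0.5, so t = −ln(0.5)/λ = 0.69315/0.000465116 ≈ 1490.27 hours.

1490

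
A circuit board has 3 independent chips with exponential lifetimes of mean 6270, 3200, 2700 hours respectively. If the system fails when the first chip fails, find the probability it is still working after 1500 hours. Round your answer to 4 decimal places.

0.2827

The first failure time is exponential with rate Σλ_i = 1/6270 + 1/3200 + 1/2700 = 0.00084236 per hour.
P(min > 1500) = e^(−0.00084236·1500) = e^(−1.2635) ≈ 0.2827.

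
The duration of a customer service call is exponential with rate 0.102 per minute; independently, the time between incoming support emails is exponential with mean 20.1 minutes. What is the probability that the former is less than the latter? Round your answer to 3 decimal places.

λ_1 = 0.102, λ_2 = 1/20.1 = 0.0497512.
For independent exponentials, P(the former < the latter) = λ_1/(λ_1+λ_2) = 0.102/0.151751 ≈ 0.672.

0.672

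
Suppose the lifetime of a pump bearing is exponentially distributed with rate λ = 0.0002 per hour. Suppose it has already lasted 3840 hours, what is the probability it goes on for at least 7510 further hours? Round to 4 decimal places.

By the memoryless property, P(X > 3840+7510 | X > 3840) = P(X > 7510).
P(X > 7510) = e^(−1.502) ≈ 0.2227.

0.2227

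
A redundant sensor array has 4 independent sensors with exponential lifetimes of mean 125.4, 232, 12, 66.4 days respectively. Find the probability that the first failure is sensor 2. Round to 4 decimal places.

0.0389

Rates: λ_i = 1/mean_i → 0.00797448, 0.00431034, 0.0833333, 0.0150602; Σλ = 0.110678.
P(sensor 2 first) = λ_2/Σλ = 0.00431034/0.110678 ≈ 0.0389.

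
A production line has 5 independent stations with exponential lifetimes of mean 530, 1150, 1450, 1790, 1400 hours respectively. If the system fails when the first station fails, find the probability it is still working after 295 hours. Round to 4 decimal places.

The first failure time is exponential with rate Σλ_i = 1/530 + 1/1150 + 1/1450 + 1/1790 + 1/1400 = 0.00471896 per hour.
P(min > 295) = e^(−0.00471896·295) = e^(−1.3921) ≈ 0.2486.

0.2486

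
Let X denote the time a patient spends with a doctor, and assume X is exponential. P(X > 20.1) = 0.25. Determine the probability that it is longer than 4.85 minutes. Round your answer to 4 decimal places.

0.7157

e^(−λ·20.1) = 0.25 ⇒ λ = −ln(0.25)/20.1 = 0.0689699.
P(X > 4.85) = e^(−0.0689699·4.85) = e^(−0.3345) ≈ 0.7157.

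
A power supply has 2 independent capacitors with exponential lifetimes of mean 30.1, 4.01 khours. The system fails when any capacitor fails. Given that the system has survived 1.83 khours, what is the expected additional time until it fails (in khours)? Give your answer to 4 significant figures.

First-failure rate Σλ = 1/30.1 + 1/4.01 = 0.282599.
By memorylessness the expected residual is 1/Σλ = 3.53858 khours, regardless of the 1.83 already elapsed.

3.539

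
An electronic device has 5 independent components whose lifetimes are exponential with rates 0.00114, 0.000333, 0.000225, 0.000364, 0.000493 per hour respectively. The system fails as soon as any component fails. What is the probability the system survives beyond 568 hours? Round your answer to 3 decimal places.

The time to first failure is exponential with rate Σλ = 0.00114 + 0.000333 + 0.000225 + 0.000364 + 0.000493 = 0.002555.
P(min > 568) = e^(−0.002555·568) = e^(−1.4512) ≈ 0.234.

0.234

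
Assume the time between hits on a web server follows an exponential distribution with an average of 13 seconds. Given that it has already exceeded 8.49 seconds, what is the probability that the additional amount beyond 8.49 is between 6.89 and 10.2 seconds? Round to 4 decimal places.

The rate is λ = 1/13 = 0.0769231 per second.
Memoryless: the residual past 8.49 is again Exp(λ).
P(6.89 < residual < 10.2) = e^(−λ·6.89) − e^(−λ·10.2) = 0.58860 − 0.45630 ≈ 0.1323.

0.1323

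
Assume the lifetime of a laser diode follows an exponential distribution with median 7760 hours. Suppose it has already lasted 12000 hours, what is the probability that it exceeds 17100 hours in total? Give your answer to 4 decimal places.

0.6341

For an exponential, median = ln(2)/λ, so λ = ln 2 / 7760 = 0.0000893231 per hour.
By the memoryless property, P(X > 12000+5100 | X > 12000) = P(X > 5100).
P(X > 5100) = e^(−0.45555) ≈ 0.6341.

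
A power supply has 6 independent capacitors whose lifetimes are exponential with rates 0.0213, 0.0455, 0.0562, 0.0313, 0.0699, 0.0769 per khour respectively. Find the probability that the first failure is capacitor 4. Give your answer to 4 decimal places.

0.1040

The time to first failure is exponential with rate Σλ = 0.0213 + 0.0455 + 0.0562 + 0.0313 + 0.0699 + 0.0769 = 0.3011.
P(capacitor 4 first) = λ_4/Σλ = 0.0313/0.3011 ≈ 0.1040.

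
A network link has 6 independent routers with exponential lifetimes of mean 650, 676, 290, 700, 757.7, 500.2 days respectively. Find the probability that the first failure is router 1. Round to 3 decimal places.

Rates: λ_i = 1/mean_i → 0.00153846, 0.00147929, 0.00344828, 0.00142857, 0.00131978, 0.0019992; Σλ = 0.0112136.
P(router 1 first) = λ_1/Σλ = 0.00153846/0.0112136 ≈ 0.137.

0.137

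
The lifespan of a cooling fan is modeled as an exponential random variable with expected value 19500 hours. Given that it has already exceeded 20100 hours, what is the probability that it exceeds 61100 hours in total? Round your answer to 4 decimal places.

0.1221

The rate is λ = 1/19500 = 0.0000512821 per hour.
By the memoryless property, P(X > 20100+41000 | X > 20100) = P(X > 41000).
P(X > 41000) = e^(−2.1026) ≈ 0.1221.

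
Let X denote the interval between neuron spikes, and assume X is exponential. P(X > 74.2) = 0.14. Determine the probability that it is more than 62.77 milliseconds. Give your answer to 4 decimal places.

e^(−λ·74.2) = 0.14 ⇒ λ = −ln(0.14)/74.2 = 0.0264975.
P(X > 62.77) = e^(−0.0264975·62.77) = e^(−1.6632) ≈ 0.1895.

0.1895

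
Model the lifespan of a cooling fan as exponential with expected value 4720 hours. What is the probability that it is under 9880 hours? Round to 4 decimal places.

The rate is λ = 1/4720 = 0.000211864 per hour.
P(X ≤ 9880) = 1 − e^(−λ·9880) = 1 − e^(−2.0932) ≈ 0.8767.

0.8767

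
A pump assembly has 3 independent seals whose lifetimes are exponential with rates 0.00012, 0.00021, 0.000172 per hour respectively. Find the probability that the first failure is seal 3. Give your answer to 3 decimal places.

The time to first failure is exponential with rate Σλ = 0.00012 + 0.00021 + 0.000172 = 0.000502.
P(seal 3 first) = λ_3/Σλ = 0.000172/0.000502 ≈ 0.343.

0.343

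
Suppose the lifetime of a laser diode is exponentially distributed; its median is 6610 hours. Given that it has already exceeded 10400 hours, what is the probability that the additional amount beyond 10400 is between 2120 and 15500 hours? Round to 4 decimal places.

0.6038

For an exponential, median = ln(2)/λ, so λ = ln 2 / 6610 = 0.000104863 per hour.
Memoryless: the residual past 10400 is again Exp(λ).
P(2120 < residual < 15500) = e^(−λ·2120) − e^(−λ·15500) = 0.80067 − 0.19684 ≈ 0.6038.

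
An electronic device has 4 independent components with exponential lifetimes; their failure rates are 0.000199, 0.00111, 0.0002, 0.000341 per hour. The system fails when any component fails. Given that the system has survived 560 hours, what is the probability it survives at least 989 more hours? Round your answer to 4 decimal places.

0.1605

Time to first failure ~ Exp(Σλ) with Σλ = 0.00185.
By memorylessness, P(T > 560+989 | T > 560) = P(T > 989) = e^(−0.00185·989) ≈ 0.1605.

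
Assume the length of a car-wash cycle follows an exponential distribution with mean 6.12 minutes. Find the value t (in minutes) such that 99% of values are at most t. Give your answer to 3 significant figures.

The rate is λ = 1/6.12 = 0.163399 per minute.
Set 1 − e^(−λt) = 0.99, so t = −ln(0.01)/λ = 4.6052/0.163399 ≈ 28.1836 minutes.

28.2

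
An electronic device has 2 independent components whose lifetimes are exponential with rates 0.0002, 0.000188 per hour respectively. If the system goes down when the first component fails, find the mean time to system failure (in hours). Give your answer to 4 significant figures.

2577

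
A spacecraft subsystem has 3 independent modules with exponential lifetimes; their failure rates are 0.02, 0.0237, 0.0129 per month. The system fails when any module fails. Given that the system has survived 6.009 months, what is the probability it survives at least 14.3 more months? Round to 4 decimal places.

0.4451

Time to first failure ~ Exp(Σλ) with Σλ = 0.0566.
By memorylessness, P(T > 6.009+14.3 | T > 6.009) = P(T > 14.3) = e^(−0.0566·14.3) ≈ 0.4451.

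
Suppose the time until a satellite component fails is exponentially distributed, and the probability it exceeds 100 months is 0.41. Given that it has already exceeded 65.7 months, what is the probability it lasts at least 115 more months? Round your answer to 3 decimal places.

0.359

From e^(−λ·100) = 0.41, λ = −ln(0.41)/100 = 0.00891598.
Memoryless: P(X > 65.7+115 | X > 65.7) = P(X > 115) = e^(−0.00891598·115) ≈ 0.359.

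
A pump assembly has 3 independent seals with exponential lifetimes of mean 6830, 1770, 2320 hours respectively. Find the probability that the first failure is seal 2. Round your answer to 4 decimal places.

Rates: λ_i = 1/mean_i → 0.000146413, 0.000564972, 0.000431034; Σλ = 0.00114242.
P(seal 2 first) = λ_2/Σλ = 0.000564972/0.00114242 ≈ 0.4945.

0.4945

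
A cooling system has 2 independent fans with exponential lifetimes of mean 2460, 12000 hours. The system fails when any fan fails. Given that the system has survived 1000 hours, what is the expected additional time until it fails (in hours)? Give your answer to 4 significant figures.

2041

First-failure rate Σλ = 1/2460 + 1/12000 = 0.000489837.
By memorylessness the expected residual is 1/Σλ = 2041.49 hours, regardless of the 1000 already elapsed.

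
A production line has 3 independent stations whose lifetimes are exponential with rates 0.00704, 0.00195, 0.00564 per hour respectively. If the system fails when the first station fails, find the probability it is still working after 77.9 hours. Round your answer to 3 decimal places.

The time to first failure is exponential with rate Σλ = 0.00704 + 0.00195 + 0.00564 = 0.01463.
P(min > 77.9) = e^(−0.01463·77.9) = e^(−1.1397) ≈ 0.320.

0.320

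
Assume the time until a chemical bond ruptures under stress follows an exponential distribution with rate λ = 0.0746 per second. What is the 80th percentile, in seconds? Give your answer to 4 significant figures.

Set 1 − e^(−λt) = 0.8, so t = −ln(0.2)/λ = 1.6094/0.0746 ≈ 21.5742 seconds.

21.57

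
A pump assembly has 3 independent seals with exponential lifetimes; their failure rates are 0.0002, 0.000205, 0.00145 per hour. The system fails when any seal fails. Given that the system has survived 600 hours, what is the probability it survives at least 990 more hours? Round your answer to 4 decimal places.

Time to first failure ~ Exp(Σλ) with Σλ = 0.001855.
By memorylessness, P(T > 600+990 | T > 600) = P(T > 990) = e^(−0.001855·990) ≈ 0.1594.

0.1594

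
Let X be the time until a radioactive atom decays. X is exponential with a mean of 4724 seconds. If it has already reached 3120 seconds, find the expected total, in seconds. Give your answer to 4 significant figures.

7844

The rate is λ = 1/4724 = 0.000211685 per second.
By memorylessness, E[X | X > 3120] = 3120 + 1/λ = 3120 + 4724 = 7844 seconds.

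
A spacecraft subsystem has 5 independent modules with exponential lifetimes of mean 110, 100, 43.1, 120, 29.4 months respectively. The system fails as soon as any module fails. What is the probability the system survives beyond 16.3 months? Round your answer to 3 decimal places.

0.252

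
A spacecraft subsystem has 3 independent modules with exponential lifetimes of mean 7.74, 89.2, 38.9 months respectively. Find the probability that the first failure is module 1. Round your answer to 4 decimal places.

Rates: λ_i = 1/mean_i → 0.129199, 0.0112108, 0.0257069; Σλ = 0.166117.
P(module 1 first) = λ_1/Σλ = 0.129199/0.166117 ≈ 0.7778.

0.7778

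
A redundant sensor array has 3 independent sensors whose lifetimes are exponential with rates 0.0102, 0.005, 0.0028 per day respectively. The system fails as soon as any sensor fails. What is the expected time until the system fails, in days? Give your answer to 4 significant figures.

55.56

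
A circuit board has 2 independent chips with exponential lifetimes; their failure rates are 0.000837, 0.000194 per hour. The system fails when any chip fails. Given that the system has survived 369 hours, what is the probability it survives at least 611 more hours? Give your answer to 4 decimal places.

0.5326

Time to first failure ~ Exp(Σλ) with Σλ = 0.001031.
By memorylessness, P(T > 369+611 | T > 369) = P(T > 611) = e^(−0.001031·611) ≈ 0.5326.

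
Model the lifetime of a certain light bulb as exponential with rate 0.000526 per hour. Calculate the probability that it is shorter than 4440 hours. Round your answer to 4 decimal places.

0.9032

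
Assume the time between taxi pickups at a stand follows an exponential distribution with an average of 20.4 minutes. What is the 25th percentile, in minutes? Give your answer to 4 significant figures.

5.869

The rate is λ = 1/20.4 = 0.0490196 per minute.
Set 1 − e^(−λt) = 0.25, so t = −ln(0.75)/λ = 0.28768/0.0490196 ≈ 5.86871 minutes.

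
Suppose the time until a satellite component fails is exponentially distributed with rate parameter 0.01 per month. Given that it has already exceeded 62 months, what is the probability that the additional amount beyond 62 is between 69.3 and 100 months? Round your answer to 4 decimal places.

0.1322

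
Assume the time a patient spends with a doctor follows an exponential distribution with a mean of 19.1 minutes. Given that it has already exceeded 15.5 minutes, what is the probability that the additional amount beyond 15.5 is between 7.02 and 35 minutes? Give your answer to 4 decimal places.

0.5324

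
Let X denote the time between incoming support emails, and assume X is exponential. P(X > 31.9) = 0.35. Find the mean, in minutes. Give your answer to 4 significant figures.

e^(−λ·31.9) = 0.35 ⇒ λ = −ln(0.35)/31.9 = 0.0329098.
Mean = 1/λ = 30.3861 minutes.

30.39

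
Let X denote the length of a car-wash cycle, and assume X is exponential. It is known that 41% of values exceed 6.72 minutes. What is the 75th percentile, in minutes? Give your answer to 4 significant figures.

10.45

e^(−λ·6.72) = 0.41 ⇒ λ = −ln(0.41)/6.72 = 0.132678.
75th percentile: 1 − e^(−λt) = 0.75, t = −ln(0.25)/λ = 10.4485 minutes.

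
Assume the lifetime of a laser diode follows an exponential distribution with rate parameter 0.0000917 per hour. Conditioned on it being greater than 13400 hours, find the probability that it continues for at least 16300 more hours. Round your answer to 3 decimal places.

0.224

By the memoryless property, P(X > 13400+16300 | X > 13400) = P(X > 16300).
P(X > 16300) = e^(−1.4947) ≈ 0.224.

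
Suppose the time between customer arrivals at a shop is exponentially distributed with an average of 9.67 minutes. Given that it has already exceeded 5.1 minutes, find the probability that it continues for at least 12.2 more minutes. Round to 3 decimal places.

The rate is λ = 1/9.67 = 0.103413 per minute.
The exponential is memoryless, so the remaining time is again Exp(λ): the condition X > 5.1 is irrelevant.
P(X > 12.2) = e^(−1.2616) ≈ 0.283.

0.283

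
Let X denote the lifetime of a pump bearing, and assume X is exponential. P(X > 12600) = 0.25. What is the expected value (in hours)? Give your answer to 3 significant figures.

9090

e^(−λ·12600) = 0.25 ⇒ λ = −ln(0.25)/12600 = 0.000110023.
Mean = 1/λ = 9088.98 hours.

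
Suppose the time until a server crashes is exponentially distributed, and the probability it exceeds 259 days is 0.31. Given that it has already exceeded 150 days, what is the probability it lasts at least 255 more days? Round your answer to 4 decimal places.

0.3157

From e^(−λ·259) = 0.31, λ = −ln(0.31)/259 = 0.00452194.
Memoryless: P(X > 150+255 | X > 150) = P(X > 255) = e^(−0.00452194·255) ≈ 0.3157.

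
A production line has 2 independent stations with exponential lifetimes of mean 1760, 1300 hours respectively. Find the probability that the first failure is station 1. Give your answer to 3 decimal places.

Rates: λ_i = 1/mean_i → 0.000568182, 0.000769231; Σλ = 0.00133741.
P(station 1 first) = λ_1/Σλ = 0.000568182/0.00133741 ≈ 0.425.

0.425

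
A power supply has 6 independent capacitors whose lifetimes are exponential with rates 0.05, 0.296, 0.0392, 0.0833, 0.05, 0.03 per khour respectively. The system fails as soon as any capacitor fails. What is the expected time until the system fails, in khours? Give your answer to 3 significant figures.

1.82

The time to first failure is exponential with rate Σλ = 0.05 + 0.296 + 0.0392 + 0.0833 + 0.05 + 0.03 = 0.5485.
E[min] = 1/Σλ = 1/0.5485 = 1.82315 khours.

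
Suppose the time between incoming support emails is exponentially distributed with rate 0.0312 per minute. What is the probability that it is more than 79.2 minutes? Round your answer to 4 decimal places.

P(X > 79.2) = e^(−λ·79.2) = e^(−2.471) ≈ 0.0845.

0.0845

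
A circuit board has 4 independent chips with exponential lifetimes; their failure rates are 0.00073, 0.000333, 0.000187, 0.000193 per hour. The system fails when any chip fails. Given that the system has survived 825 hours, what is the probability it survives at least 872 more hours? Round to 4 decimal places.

0.2841

Time to first failure ~ Exp(Σλ) with Σλ = 0.001443.
By memorylessness, P(T > 825+872 | T > 825) = P(T > 872) = e^(−0.001443·872) ≈ 0.2841.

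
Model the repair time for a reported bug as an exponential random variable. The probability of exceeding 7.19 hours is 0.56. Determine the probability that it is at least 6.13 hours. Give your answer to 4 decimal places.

e^(−λ·7.19) = 0.56 ⇒ λ = −ln(0.56)/7.19 = 0.0806423.
P(X > 6.13) = e^(−0.0806423·6.13) = e^(−0.49434) ≈ 0.6100.

0.6100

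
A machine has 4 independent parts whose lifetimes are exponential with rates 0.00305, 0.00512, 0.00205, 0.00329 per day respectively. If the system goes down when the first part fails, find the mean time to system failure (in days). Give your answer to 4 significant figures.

74.02

The time to first failure is exponential with rate Σλ = 0.00305 + 0.00512 + 0.00205 + 0.00329 = 0.01351.
E[min] = 1/Σλ = 1/0.01351 = 74.0192 days.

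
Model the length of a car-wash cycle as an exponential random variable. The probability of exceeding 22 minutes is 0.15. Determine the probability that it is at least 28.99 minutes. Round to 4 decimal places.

0.0821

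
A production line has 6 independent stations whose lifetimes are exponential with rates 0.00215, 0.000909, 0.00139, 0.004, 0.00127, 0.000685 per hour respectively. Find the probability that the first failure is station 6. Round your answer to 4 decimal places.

The time to first failure is exponential with rate Σλ = 0.00215 + 0.000909 + 0.00139 + 0.004 + 0.00127 + 0.000685 = 0.010404.
P(station 6 first) = λ_6/Σλ = 0.000685/0.010404 ≈ 0.0658.

0.0658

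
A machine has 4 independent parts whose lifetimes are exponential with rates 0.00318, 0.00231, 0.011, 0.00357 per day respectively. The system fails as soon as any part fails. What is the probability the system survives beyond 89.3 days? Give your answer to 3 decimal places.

0.167

The time to first failure is exponential with rate Σλ = 0.00318 + 0.00231 + 0.011 + 0.00357 = 0.02006.
P(min > 89.3) = e^(−0.02006·89.3) = e^(−1.7914) ≈ 0.167.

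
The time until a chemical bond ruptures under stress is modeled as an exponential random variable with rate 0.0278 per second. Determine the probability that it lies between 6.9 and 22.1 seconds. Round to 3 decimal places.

P(6.9 < X < 22.1) = e^(−λ·6.9) − e^(−λ·22.1) = 0.82546 − 0.54098 ≈ 0.284.

0.284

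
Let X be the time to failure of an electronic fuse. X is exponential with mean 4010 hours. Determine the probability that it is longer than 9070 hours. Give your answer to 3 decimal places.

0.104

The rate is λ = 1/4010 = 0.000249377 per hour.
P(X > 9070) = e^(−λ·9070) = e^(−2.2618) ≈ 0.104.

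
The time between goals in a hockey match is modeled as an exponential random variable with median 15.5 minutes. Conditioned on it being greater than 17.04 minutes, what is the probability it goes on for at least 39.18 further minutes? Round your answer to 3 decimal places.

0.173

For an exponential, median = ln(2)/λ, so λ = ln 2 / 15.5 = 0.0447192 per minute.
The exponential is memoryless, so the remaining time is again Exp(λ): the condition X > 17.04 is irrelevant.
P(X > 39.18) = e^(−1.7521) ≈ 0.173.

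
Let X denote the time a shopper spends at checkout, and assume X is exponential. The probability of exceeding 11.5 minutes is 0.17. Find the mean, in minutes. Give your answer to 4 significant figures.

6.490

e^(−λ·11.5) = 0.17 ⇒ λ = −ln(0.17)/11.5 = 0.154083.
Mean = 1/λ = 6.49 minutes.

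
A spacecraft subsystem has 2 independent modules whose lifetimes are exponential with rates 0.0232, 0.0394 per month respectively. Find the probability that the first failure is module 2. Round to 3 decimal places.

0.629

The time to first failure is exponential with rate Σλ = 0.0232 + 0.0394 = 0.0626.
P(module 2 first) = λ_2/Σλ = 0.0394/0.0626 ≈ 0.629.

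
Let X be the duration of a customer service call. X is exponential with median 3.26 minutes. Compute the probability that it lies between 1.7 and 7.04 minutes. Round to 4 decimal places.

For an exponential, median = ln(2)/λ, so λ = ln 2 / 3.26 = 0.212622 per minute.
P(1.7 < X < 7.04) = e^(−λ·1.7) − e^(−λ·7.04) = 0.69666 − 0.22383 ≈ 0.4728.

0.4728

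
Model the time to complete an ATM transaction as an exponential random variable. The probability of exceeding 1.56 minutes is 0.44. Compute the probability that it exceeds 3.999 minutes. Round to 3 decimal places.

0.122

e^(−λ·1.56) = 0.44 ⇒ λ = −ln(0.44)/1.56 = 0.52627.
P(X > 3.999) = e^(−0.52627·3.999) = e^(−2.1046) ≈ 0.122.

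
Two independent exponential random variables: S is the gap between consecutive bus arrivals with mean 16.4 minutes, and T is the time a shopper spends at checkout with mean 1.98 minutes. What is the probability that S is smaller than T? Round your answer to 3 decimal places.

0.108

λ_1 = 1/16.4 = 0.0609756, λ_2 = 1/1.98 = 0.505051.
For independent exponentials, P(S < T) = λ_1/(λ_1+λ_2) = 0.0609756/0.566026 ≈ 0.108.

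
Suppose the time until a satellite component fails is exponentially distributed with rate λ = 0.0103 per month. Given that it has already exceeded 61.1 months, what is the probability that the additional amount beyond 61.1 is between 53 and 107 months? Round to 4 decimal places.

Memoryless: the residual past 61.1 is again Exp(λ).
P(53 < residual < 107) = e^(−λ·53) − e^(−λ·107) = 0.57932 − 0.33217 ≈ 0.2471.

0.2471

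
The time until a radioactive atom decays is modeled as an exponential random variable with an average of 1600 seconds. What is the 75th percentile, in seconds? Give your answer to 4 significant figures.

2218

The rate is λ = 1/1600 = 0.000625 per second.
Set 1 − e^(−λt) = 0.75, so t = −ln(0.25)/λ = 1.3863/0.000625 ≈ 2218.07 seconds.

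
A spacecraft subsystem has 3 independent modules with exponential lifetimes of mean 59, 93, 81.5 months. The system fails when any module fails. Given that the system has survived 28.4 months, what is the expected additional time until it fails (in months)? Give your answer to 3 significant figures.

25.0

First-failure rate Σλ = 1/59 + 1/93 + 1/81.5 = 0.0399718.
By memorylessness the expected residual is 1/Σλ = 25.0177 months, regardless of the 28.4 already elapsed.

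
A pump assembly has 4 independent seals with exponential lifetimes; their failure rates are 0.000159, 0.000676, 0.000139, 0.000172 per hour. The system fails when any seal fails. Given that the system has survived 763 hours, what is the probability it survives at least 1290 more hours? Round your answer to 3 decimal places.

0.228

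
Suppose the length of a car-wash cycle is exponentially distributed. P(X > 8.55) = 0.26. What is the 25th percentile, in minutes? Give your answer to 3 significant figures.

1.83

e^(−λ·8.55) = 0.26 ⇒ λ = −ln(0.26)/8.55 = 0.157552.
25th percentile: 1 − e^(−λt) = 0.25, t = −ln(0.75)/λ = 1.82594 minutes.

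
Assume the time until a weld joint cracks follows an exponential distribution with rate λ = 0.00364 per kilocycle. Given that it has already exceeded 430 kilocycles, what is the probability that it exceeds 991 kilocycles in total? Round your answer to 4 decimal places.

P(X > s+t | X > s) = e^(−λ(s+t))/e^(−λs) = e^(−λt), independent of s = 430.
P(X > 561) = e^(−2.042) ≈ 0.1298.

0.1298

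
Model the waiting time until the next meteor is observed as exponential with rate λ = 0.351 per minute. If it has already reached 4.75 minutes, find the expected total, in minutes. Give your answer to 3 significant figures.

7.60

By memorylessness, E[X | X > 4.75] = 4.75 + 1/λ = 4.75 + 2.849 = 7.599 minutes.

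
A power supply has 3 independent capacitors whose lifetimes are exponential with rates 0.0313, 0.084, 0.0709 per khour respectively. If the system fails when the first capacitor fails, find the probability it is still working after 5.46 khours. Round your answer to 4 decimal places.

0.3618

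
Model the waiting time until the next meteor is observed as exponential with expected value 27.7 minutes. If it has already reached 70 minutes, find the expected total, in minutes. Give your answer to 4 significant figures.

The rate is λ = 1/27.7 = 0.0361011 per minute.
By memorylessness, E[X | X > 70] = 70 + 1/λ = 70 + 27.7 = 97.7 minutes.

97.70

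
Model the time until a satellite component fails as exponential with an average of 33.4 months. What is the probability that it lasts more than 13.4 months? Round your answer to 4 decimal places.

The rate is λ = 1/33.4 = 0.0299401 per month.
P(X > 13.4) = e^(−λ·13.4) = e^(−0.4012) ≈ 0.6695.

0.6695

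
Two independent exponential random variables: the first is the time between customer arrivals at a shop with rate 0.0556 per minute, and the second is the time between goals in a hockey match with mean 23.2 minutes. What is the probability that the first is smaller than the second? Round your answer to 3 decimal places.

λ_1 = 0.0556, λ_2 = 1/23.2 = 0.0431034.
For independent exponentials, P(the first < the second) = λ_1/(λ_1+λ_2) = 0.0556/0.0987034 ≈ 0.563.

0.563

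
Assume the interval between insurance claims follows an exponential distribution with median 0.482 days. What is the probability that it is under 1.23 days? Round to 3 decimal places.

For an exponential, median = ln(2)/λ, so λ = ln 2 / 0.482 = 1.43806 per day.
P(X ≤ 1.23) = 1 − e^(−λ·1.23) = 1 − e^(−1.7688) ≈ 0.829.

0.829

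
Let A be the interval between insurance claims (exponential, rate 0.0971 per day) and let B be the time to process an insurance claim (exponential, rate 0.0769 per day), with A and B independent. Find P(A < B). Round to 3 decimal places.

0.558

λ_1 = 0.0971, λ_2 = 0.0769.
For independent exponentials, P(A < B) = λ_1/(λ_1+λ_2) = 0.0971/0.174 ≈ 0.558.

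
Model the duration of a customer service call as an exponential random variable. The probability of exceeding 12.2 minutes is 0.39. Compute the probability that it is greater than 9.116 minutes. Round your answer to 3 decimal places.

0.495

e^(−λ·12.2) = 0.39 ⇒ λ = −ln(0.39)/12.2 = 0.077181.
P(X > 9.116) = e^(−0.077181·9.116) = e^(−0.70358) ≈ 0.495.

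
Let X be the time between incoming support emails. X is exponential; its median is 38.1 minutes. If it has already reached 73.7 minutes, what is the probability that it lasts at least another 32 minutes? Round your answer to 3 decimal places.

For an exponential, median = ln(2)/λ, so λ = ln 2 / 38.1 = 0.0181928 per minute.
By the memoryless property, P(X > 73.7+32 | X > 73.7) = P(X > 32).
P(X > 32) = e^(−0.58217) ≈ 0.559.

0.559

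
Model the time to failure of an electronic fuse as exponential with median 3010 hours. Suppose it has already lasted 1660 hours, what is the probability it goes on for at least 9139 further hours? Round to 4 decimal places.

0.1219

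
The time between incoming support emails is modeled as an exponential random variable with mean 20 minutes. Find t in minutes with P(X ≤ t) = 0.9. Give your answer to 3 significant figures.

46.1

The rate is λ = 1/20 = 0.05 per minute.
Set 1 − e^(−λt) = 0.9, so t = −ln(0.1)/λ = 2.3026/0.05 ≈ 46.0517 minutes.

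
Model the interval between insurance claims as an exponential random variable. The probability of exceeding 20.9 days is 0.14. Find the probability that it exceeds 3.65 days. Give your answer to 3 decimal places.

e^(−λ·20.9) = 0.14 ⇒ λ = −ln(0.14)/20.9 = 0.0940724.
P(X > 3.65) = e^(−0.0940724·3.65) = e^(−0.34336) ≈ 0.709.

0.709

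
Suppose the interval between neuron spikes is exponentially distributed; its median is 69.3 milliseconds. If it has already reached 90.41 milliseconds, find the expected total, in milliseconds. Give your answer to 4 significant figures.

190.4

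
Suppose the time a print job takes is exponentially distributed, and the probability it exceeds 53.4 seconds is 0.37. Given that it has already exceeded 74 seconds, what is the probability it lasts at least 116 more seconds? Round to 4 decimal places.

From e^(−λ·53.4) = 0.37, λ = −ln(0.37)/53.4 = 0.018619.
Memoryless: P(X > 74+116 | X > 74) = P(X > 116) = e^(−0.018619·116) ≈ 0.1153.

0.1153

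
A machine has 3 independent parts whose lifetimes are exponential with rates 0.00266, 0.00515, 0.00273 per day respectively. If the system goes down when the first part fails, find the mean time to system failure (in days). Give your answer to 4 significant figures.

94.88

The time to first failure is exponential with rate Σλ = 0.00266 + 0.00515 + 0.00273 = 0.01054.
E[min] = 1/Σλ = 1/0.01054 = 94.8767 days.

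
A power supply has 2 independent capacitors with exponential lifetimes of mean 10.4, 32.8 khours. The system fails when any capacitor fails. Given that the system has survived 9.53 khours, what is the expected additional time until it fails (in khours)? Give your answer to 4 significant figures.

7.896

First-failure rate Σλ = 1/10.4 + 1/32.8 = 0.126642.
By memorylessness the expected residual is 1/Σλ = 7.8963 khours, regardless of the 9.53 already elapsed.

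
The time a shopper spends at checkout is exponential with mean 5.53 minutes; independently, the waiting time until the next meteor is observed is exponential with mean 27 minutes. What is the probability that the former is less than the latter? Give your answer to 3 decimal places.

λ_1 = 1/5.53 = 0.180832, λ_2 = 1/27 = 0.037037.
For independent exponentials, P(the former < the latter) = λ_1/(λ_1+λ_2) = 0.180832/0.217869 ≈ 0.830.

0.830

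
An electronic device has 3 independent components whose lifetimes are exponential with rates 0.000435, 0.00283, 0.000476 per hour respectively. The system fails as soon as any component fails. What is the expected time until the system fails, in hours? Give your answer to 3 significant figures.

267

The time to first failure is exponential with rate Σλ = 0.000435 + 0.00283 + 0.000476 = 0.003741.
E[min] = 1/Σλ = 1/0.003741 = 267.308 hours.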